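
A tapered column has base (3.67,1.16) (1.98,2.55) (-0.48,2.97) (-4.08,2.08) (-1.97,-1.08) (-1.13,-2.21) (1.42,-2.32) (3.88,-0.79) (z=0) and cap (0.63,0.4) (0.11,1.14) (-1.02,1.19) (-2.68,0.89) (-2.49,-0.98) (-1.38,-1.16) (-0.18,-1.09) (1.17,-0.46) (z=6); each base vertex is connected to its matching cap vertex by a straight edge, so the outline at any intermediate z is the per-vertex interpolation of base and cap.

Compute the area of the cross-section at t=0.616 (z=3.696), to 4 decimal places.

Area at t=0.616: 13.7015

Cross-section at t=0.616: each vertex is (1-t)·p0[i] + t·p1[i].
  v1: (1-0.616)·(3.67,1.16) + 0.616·(0.63,0.4) = (1.7974,0.6918)
  v2: (1-0.616)·(1.98,2.55) + 0.616·(0.11,1.14) = (0.8281,1.6814)
  v3: (1-0.616)·(-0.48,2.97) + 0.616·(-1.02,1.19) = (-0.8126,1.8735)
  v4: (1-0.616)·(-4.08,2.08) + 0.616·(-2.68,0.89) = (-3.2176,1.3470)
  v5: (1-0.616)·(-1.97,-1.08) + 0.616·(-2.49,-0.98) = (-2.2903,-1.0184)
  v6: (1-0.616)·(-1.13,-2.21) + 0.616·(-1.38,-1.16) = (-1.2840,-1.5632)
  v7: (1-0.616)·(1.42,-2.32) + 0.616·(-0.18,-1.09) = (0.4344,-1.5623)
  v8: (1-0.616)·(3.88,-0.79) + 0.616·(1.17,-0.46) = (2.2106,-0.5867)
Shoelace sum Σ(x_i·y_{i+1} − x_{i+1}·y_i):
  i=1: 1.7974·1.6814 − 0.8281·0.6918 = +2.4493 (running +2.4493)
  i=2: 0.8281·1.8735 − -0.8126·1.6814 = +2.9178 (running +5.3671)
  i=3: -0.8126·1.3470 − -3.2176·1.8735 = +4.9336 (running +10.3007)
  i=4: -3.2176·-1.0184 − -2.2903·1.3470 = +6.3618 (running +16.6625)
  i=5: -2.2903·-1.5632 − -1.2840·-1.0184 = +2.2726 (running +18.9351)
  i=6: -1.2840·-1.5623 − 0.4344·-1.5632 = +2.6851 (running +21.6202)
  i=7: 0.4344·-0.5867 − 2.2106·-1.5623 = +3.1989 (running +24.8190)
  i=8: 2.2106·0.6918 − 1.7974·-0.5867 = +2.5840 (running +27.4030)
Area = |Σ|/2 = |27.4030|/2 = 13.7015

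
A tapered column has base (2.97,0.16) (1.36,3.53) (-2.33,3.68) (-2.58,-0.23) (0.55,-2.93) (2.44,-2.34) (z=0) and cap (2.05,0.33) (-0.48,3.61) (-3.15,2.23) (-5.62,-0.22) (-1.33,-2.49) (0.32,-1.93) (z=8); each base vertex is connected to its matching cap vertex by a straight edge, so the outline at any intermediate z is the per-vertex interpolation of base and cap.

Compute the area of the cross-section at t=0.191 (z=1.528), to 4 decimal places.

Area at t=0.191: 27.1967

Cross-section at t=0.191: each vertex is (1-t)·p0[i] + t·p1[i].
  v1: (1-0.191)·(2.97,0.16) + 0.191·(2.05,0.33) = (2.7943,0.1925)
  v2: (1-0.191)·(1.36,3.53) + 0.191·(-0.48,3.61) = (1.0086,3.5453)
  v3: (1-0.191)·(-2.33,3.68) + 0.191·(-3.15,2.23) = (-2.4866,3.4030)
  v4: (1-0.191)·(-2.58,-0.23) + 0.191·(-5.62,-0.22) = (-3.1606,-0.2281)
  v5: (1-0.191)·(0.55,-2.93) + 0.191·(-1.33,-2.49) = (0.1909,-2.8460)
  v6: (1-0.191)·(2.44,-2.34) + 0.191·(0.32,-1.93) = (2.0351,-2.2617)
Shoelace sum Σ(x_i·y_{i+1} − x_{i+1}·y_i):
  i=1: 2.7943·3.5453 − 1.0086·0.1925 = +9.7124 (running +9.7124)
  i=2: 1.0086·3.4030 − -2.4866·3.5453 = +12.2479 (running +21.9603)
  i=3: -2.4866·-0.2281 − -3.1606·3.4030 = +11.3230 (running +33.2833)
  i=4: -3.1606·-2.8460 − 0.1909·-0.2281 = +9.0386 (running +42.3219)
  i=5: 0.1909·-2.2617 − 2.0351·-2.8460 = +5.3600 (running +47.6819)
  i=6: 2.0351·0.1925 − 2.7943·-2.2617 = +6.7115 (running +54.3934)
Area = |Σ|/2 = |54.3934|/2 = 27.1967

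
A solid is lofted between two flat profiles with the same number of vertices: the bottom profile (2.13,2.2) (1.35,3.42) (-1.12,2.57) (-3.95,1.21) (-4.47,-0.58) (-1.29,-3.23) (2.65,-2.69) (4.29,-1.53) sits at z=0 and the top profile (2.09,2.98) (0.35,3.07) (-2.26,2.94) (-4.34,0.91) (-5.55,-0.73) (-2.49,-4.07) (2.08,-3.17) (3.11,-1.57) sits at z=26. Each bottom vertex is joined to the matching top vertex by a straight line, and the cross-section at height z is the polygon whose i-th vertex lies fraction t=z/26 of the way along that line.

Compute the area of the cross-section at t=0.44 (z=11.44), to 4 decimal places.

Area at t=0.44: 40.2497

Cross-section at t=0.44: each vertex is (1-t)·p0[i] + t·p1[i].
  v1: (1-0.44)·(2.13,2.2) + 0.44·(2.09,2.98) = (2.1124,2.5432)
  v2: (1-0.44)·(1.35,3.42) + 0.44·(0.35,3.07) = (0.9100,3.2660)
  v3: (1-0.44)·(-1.12,2.57) + 0.44·(-2.26,2.94) = (-1.6216,2.7328)
  v4: (1-0.44)·(-3.95,1.21) + 0.44·(-4.34,0.91) = (-4.1216,1.0780)
  v5: (1-0.44)·(-4.47,-0.58) + 0.44·(-5.55,-0.73) = (-4.9452,-0.6460)
  v6: (1-0.44)·(-1.29,-3.23) + 0.44·(-2.49,-4.07) = (-1.8180,-3.5996)
  v7: (1-0.44)·(2.65,-2.69) + 0.44·(2.08,-3.17) = (2.3992,-2.9012)
  v8: (1-0.44)·(4.29,-1.53) + 0.44·(3.11,-1.57) = (3.7708,-1.5476)
Shoelace sum Σ(x_i·y_{i+1} − x_{i+1}·y_i):
  i=1: 2.1124·3.2660 − 0.9100·2.5432 = +4.5848 (running +4.5848)
  i=2: 0.9100·2.7328 − -1.6216·3.2660 = +7.7830 (running +12.3678)
  i=3: -1.6216·1.0780 − -4.1216·2.7328 = +9.5154 (running +21.8832)
  i=4: -4.1216·-0.6460 − -4.9452·1.0780 = +7.9935 (running +29.8767)
  i=5: -4.9452·-3.5996 − -1.8180·-0.6460 = +16.6263 (running +46.5030)
  i=6: -1.8180·-2.9012 − 2.3992·-3.5996 = +13.9105 (running +60.4135)
  i=7: 2.3992·-1.5476 − 3.7708·-2.9012 = +7.2268 (running +67.6404)
  i=8: 3.7708·2.5432 − 2.1124·-1.5476 = +12.8590 (running +80.4994)
Area = |Σ|/2 = |80.4994|/2 = 40.2497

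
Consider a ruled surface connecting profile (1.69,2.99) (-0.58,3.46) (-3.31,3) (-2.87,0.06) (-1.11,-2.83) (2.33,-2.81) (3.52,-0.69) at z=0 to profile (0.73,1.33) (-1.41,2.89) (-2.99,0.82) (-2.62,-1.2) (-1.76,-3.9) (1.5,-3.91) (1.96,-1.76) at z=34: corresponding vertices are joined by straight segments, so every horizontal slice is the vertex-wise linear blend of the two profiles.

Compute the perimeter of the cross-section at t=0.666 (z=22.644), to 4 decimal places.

Cross-section at t=0.666: each vertex is (1-t)·p0[i] + t·p1[i].
  v1: (1-0.666)·(1.69,2.99) + 0.666·(0.73,1.33) = (1.0506,1.8844)
  v2: (1-0.666)·(-0.58,3.46) + 0.666·(-1.41,2.89) = (-1.1328,3.0804)
  v3: (1-0.666)·(-3.31,3) + 0.666·(-2.99,0.82) = (-3.0969,1.5481)
  v4: (1-0.666)·(-2.87,0.06) + 0.666·(-2.62,-1.2) = (-2.7035,-0.7792)
  v5: (1-0.666)·(-1.11,-2.83) + 0.666·(-1.76,-3.9) = (-1.5429,-3.5426)
  v6: (1-0.666)·(2.33,-2.81) + 0.666·(1.5,-3.91) = (1.7772,-3.5426)
  v7: (1-0.666)·(3.52,-0.69) + 0.666·(1.96,-1.76) = (2.4810,-1.4026)
Perimeter = Σ |v_{i+1} − v_i|:
  edge 1→2: √(-2.1834² + 1.1959²) = 2.4895 (running 2.4895)
  edge 2→3: √(-1.9641² + -1.5323²) = 2.4911 (running 4.9806)
  edge 3→4: √(0.3934² + -2.3273²) = 2.3603 (running 7.3409)
  edge 4→5: √(1.1606² + -2.7635²) = 2.9973 (running 10.3382)
  edge 5→6: √(3.3201² + 0.0000²) = 3.3201 (running 13.6583)
  edge 6→7: √(0.7038² + 2.1400²) = 2.2527 (running 15.9110)
  edge 7→1: √(-1.4304² + 3.2871²) = 3.5848 (running 19.4958)
Perimeter = 19.4958

Perimeter at t=0.666: 19.4958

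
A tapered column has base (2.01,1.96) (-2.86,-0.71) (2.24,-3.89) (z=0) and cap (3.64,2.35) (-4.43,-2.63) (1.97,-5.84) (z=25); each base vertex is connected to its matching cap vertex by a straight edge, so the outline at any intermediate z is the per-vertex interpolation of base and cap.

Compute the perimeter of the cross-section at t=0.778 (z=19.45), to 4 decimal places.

Perimeter at t=0.778: 23.2807

Cross-section at t=0.778: each vertex is (1-t)·p0[i] + t·p1[i].
  v1: (1-0.778)·(2.01,1.96) + 0.778·(3.64,2.35) = (3.2781,2.2634)
  v2: (1-0.778)·(-2.86,-0.71) + 0.778·(-4.43,-2.63) = (-4.0815,-2.2038)
  v3: (1-0.778)·(2.24,-3.89) + 0.778·(1.97,-5.84) = (2.0299,-5.4071)
Perimeter = Σ |v_{i+1} − v_i|:
  edge 1→2: √(-7.3596² + -4.4672²) = 8.6093 (running 8.6093)
  edge 2→3: √(6.1114² + -3.2033²) = 6.9000 (running 15.5093)
  edge 3→1: √(1.2482² + 7.6705²) = 7.7714 (running 23.2807)
Perimeter = 23.2807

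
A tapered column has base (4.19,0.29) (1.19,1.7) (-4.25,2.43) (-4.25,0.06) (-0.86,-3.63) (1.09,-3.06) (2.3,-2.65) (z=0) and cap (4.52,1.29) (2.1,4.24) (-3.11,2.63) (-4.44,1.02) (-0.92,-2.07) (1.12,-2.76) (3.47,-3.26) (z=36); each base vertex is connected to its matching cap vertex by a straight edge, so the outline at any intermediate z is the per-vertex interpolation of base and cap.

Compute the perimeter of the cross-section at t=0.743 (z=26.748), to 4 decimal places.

Perimeter at t=0.743: 24.2577

Cross-section at t=0.743: each vertex is (1-t)·p0[i] + t·p1[i].
  v1: (1-0.743)·(4.19,0.29) + 0.743·(4.52,1.29) = (4.4352,1.0330)
  v2: (1-0.743)·(1.19,1.7) + 0.743·(2.1,4.24) = (1.8661,3.5872)
  v3: (1-0.743)·(-4.25,2.43) + 0.743·(-3.11,2.63) = (-3.4030,2.5786)
  v4: (1-0.743)·(-4.25,0.06) + 0.743·(-4.44,1.02) = (-4.3912,0.7733)
  v5: (1-0.743)·(-0.86,-3.63) + 0.743·(-0.92,-2.07) = (-0.9046,-2.4709)
  v6: (1-0.743)·(1.09,-3.06) + 0.743·(1.12,-2.76) = (1.1123,-2.8371)
  v7: (1-0.743)·(2.3,-2.65) + 0.743·(3.47,-3.26) = (3.1693,-3.1032)
Perimeter = Σ |v_{i+1} − v_i|:
  edge 1→2: √(-2.5691² + 2.5542²) = 3.6227 (running 3.6227)
  edge 2→3: √(-5.2691² + -1.0086²) = 5.3648 (running 8.9875)
  edge 3→4: √(-0.9882² + -1.8053²) = 2.0581 (running 11.0456)
  edge 4→5: √(3.4866² + -3.2442²) = 4.7625 (running 15.8081)
  edge 5→6: √(2.0169² + -0.3662²) = 2.0498 (running 17.8579)
  edge 6→7: √(2.0570² + -0.2661²) = 2.0742 (running 19.9321)
  edge 7→1: √(1.2659² + 4.1362²) = 4.3256 (running 24.2577)
Perimeter = 24.2577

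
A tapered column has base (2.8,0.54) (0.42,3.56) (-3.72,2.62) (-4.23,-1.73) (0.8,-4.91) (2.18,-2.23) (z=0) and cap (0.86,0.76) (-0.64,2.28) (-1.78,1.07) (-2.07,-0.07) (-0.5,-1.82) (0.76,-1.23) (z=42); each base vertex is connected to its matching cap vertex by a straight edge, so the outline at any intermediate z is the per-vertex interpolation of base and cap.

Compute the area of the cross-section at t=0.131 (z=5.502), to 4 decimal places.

Cross-section at t=0.131: each vertex is (1-t)·p0[i] + t·p1[i].
  v1: (1-0.131)·(2.8,0.54) + 0.131·(0.86,0.76) = (2.5459,0.5688)
  v2: (1-0.131)·(0.42,3.56) + 0.131·(-0.64,2.28) = (0.2811,3.3923)
  v3: (1-0.131)·(-3.72,2.62) + 0.131·(-1.78,1.07) = (-3.4659,2.4169)
  v4: (1-0.131)·(-4.23,-1.73) + 0.131·(-2.07,-0.07) = (-3.9470,-1.5125)
  v5: (1-0.131)·(0.8,-4.91) + 0.131·(-0.5,-1.82) = (0.6297,-4.5052)
  v6: (1-0.131)·(2.18,-2.23) + 0.131·(0.76,-1.23) = (1.9940,-2.0990)
Shoelace sum Σ(x_i·y_{i+1} − x_{i+1}·y_i):
  i=1: 2.5459·3.3923 − 0.2811·0.5688 = +8.4765 (running +8.4765)
  i=2: 0.2811·2.4169 − -3.4659·3.3923 = +12.4368 (running +20.9133)
  i=3: -3.4659·-1.5125 − -3.9470·2.4169 = +14.7821 (running +35.6953)
  i=4: -3.9470·-4.5052 − 0.6297·-1.5125 = +18.7347 (running +54.4300)
  i=5: 0.6297·-2.0990 − 1.9940·-4.5052 = +7.6616 (running +62.0916)
  i=6: 1.9940·0.5688 − 2.5459·-2.0990 = +6.4780 (running +68.5695)
Area = |Σ|/2 = |68.5695|/2 = 34.2848

Area at t=0.131: 34.2848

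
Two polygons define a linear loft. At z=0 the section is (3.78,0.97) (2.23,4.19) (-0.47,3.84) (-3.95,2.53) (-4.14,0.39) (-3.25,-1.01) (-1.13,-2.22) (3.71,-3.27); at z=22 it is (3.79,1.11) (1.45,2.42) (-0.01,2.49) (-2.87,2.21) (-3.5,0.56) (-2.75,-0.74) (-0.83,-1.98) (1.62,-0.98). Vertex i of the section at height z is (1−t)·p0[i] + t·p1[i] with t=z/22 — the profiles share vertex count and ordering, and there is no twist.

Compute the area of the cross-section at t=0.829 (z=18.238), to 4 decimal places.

Cross-section at t=0.829: each vertex is (1-t)·p0[i] + t·p1[i].
  v1: (1-0.829)·(3.78,0.97) + 0.829·(3.79,1.11) = (3.7883,1.0861)
  v2: (1-0.829)·(2.23,4.19) + 0.829·(1.45,2.42) = (1.5834,2.7227)
  v3: (1-0.829)·(-0.47,3.84) + 0.829·(-0.01,2.49) = (-0.0887,2.7209)
  v4: (1-0.829)·(-3.95,2.53) + 0.829·(-2.87,2.21) = (-3.0547,2.2647)
  v5: (1-0.829)·(-4.14,0.39) + 0.829·(-3.5,0.56) = (-3.6094,0.5309)
  v6: (1-0.829)·(-3.25,-1.01) + 0.829·(-2.75,-0.74) = (-2.8355,-0.7862)
  v7: (1-0.829)·(-1.13,-2.22) + 0.829·(-0.83,-1.98) = (-0.8813,-2.0210)
  v8: (1-0.829)·(3.71,-3.27) + 0.829·(1.62,-0.98) = (1.9774,-1.3716)
Shoelace sum Σ(x_i·y_{i+1} − x_{i+1}·y_i):
  i=1: 3.7883·2.7227 − 1.5834·1.0861 = +8.5946 (running +8.5946)
  i=2: 1.5834·2.7209 − -0.0887·2.7227 = +4.5495 (running +13.1441)
  i=3: -0.0887·2.2647 − -3.0547·2.7209 = +8.1105 (running +21.2547)
  i=4: -3.0547·0.5309 − -3.6094·2.2647 = +6.5525 (running +27.8072)
  i=5: -3.6094·-0.7862 − -2.8355·0.5309 = +4.3431 (running +32.1503)
  i=6: -2.8355·-2.0210 − -0.8813·-0.7862 = +5.0378 (running +37.1881)
  i=7: -0.8813·-1.3716 − 1.9774·-2.0210 = +5.2052 (running +42.3933)
  i=8: 1.9774·1.0861 − 3.7883·-1.3716 = +7.3435 (running +49.7368)
Area = |Σ|/2 = |49.7368|/2 = 24.8684

Area at t=0.829: 24.8684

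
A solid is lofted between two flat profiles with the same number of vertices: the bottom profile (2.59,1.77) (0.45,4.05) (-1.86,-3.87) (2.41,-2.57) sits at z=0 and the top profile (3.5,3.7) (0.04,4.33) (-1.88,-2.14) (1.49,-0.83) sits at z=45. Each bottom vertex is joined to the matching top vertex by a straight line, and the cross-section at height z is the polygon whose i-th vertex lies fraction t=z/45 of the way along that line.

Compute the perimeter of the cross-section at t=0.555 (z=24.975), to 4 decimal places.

Perimeter at t=0.555: 19.1905

Cross-section at t=0.555: each vertex is (1-t)·p0[i] + t·p1[i].
  v1: (1-0.555)·(2.59,1.77) + 0.555·(3.5,3.7) = (3.0950,2.8411)
  v2: (1-0.555)·(0.45,4.05) + 0.555·(0.04,4.33) = (0.2224,4.2054)
  v3: (1-0.555)·(-1.86,-3.87) + 0.555·(-1.88,-2.14) = (-1.8711,-2.9099)
  v4: (1-0.555)·(2.41,-2.57) + 0.555·(1.49,-0.83) = (1.8994,-1.6043)
Perimeter = Σ |v_{i+1} − v_i|:
  edge 1→2: √(-2.8726² + 1.3643²) = 3.1801 (running 3.1801)
  edge 2→3: √(-2.0936² + -7.1152²) = 7.4169 (running 10.5970)
  edge 3→4: √(3.7705² + 1.3056²) = 3.9901 (running 14.5871)
  edge 4→1: √(1.1956² + 4.4454²) = 4.6034 (running 19.1905)
Perimeter = 19.1905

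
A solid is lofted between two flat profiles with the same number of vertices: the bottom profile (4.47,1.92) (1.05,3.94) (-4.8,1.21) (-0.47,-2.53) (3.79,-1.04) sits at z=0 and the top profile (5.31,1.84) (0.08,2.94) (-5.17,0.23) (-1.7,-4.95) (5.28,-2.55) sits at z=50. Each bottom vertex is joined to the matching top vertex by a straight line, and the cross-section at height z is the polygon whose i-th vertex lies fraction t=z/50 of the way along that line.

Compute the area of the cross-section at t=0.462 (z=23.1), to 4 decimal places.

Cross-section at t=0.462: each vertex is (1-t)·p0[i] + t·p1[i].
  v1: (1-0.462)·(4.47,1.92) + 0.462·(5.31,1.84) = (4.8581,1.8830)
  v2: (1-0.462)·(1.05,3.94) + 0.462·(0.08,2.94) = (0.6019,3.4780)
  v3: (1-0.462)·(-4.8,1.21) + 0.462·(-5.17,0.23) = (-4.9709,0.7572)
  v4: (1-0.462)·(-0.47,-2.53) + 0.462·(-1.7,-4.95) = (-1.0383,-3.6480)
  v5: (1-0.462)·(3.79,-1.04) + 0.462·(5.28,-2.55) = (4.4784,-1.7376)
Shoelace sum Σ(x_i·y_{i+1} − x_{i+1}·y_i):
  i=1: 4.8581·3.4780 − 0.6019·1.8830 = +15.7631 (running +15.7631)
  i=2: 0.6019·0.7572 − -4.9709·3.4780 = +17.7447 (running +33.5078)
  i=3: -4.9709·-3.6480 − -1.0383·0.7572 = +18.9204 (running +52.4282)
  i=4: -1.0383·-1.7376 − 4.4784·-3.6480 = +18.1414 (running +70.5696)
  i=5: 4.4784·1.8830 − 4.8581·-1.7376 = +16.8745 (running +87.4440)
Area = |Σ|/2 = |87.4440|/2 = 43.7220

Area at t=0.462: 43.7220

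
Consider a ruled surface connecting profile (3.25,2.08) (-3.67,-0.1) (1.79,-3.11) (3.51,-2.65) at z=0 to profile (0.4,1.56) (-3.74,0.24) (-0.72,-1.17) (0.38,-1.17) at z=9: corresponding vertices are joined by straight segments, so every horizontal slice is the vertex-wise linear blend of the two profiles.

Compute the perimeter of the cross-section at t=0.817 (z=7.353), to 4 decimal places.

Perimeter at t=0.817: 13.0525

Cross-section at t=0.817: each vertex is (1-t)·p0[i] + t·p1[i].
  v1: (1-0.817)·(3.25,2.08) + 0.817·(0.4,1.56) = (0.9216,1.6552)
  v2: (1-0.817)·(-3.67,-0.1) + 0.817·(-3.74,0.24) = (-3.7272,0.1778)
  v3: (1-0.817)·(1.79,-3.11) + 0.817·(-0.72,-1.17) = (-0.2607,-1.5250)
  v4: (1-0.817)·(3.51,-2.65) + 0.817·(0.38,-1.17) = (0.9528,-1.4408)
Perimeter = Σ |v_{i+1} − v_i|:
  edge 1→2: √(-4.6487² + -1.4774²) = 4.8779 (running 4.8779)
  edge 2→3: √(3.4665² + -1.7028²) = 3.8622 (running 8.7400)
  edge 3→4: √(1.2135² + 0.0842²) = 1.2164 (running 9.9564)
  edge 4→1: √(-0.0312² + 3.0960²) = 3.0962 (running 13.0525)
Perimeter = 13.0525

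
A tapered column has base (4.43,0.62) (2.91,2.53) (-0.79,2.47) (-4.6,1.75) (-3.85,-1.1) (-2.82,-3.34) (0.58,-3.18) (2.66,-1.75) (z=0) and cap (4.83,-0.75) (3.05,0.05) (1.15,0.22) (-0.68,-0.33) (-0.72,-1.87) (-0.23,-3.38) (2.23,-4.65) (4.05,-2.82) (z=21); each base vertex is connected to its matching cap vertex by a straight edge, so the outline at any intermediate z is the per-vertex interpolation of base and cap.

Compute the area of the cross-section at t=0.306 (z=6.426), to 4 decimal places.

Cross-section at t=0.306: each vertex is (1-t)·p0[i] + t·p1[i].
  v1: (1-0.306)·(4.43,0.62) + 0.306·(4.83,-0.75) = (4.5524,0.2008)
  v2: (1-0.306)·(2.91,2.53) + 0.306·(3.05,0.05) = (2.9528,1.7711)
  v3: (1-0.306)·(-0.79,2.47) + 0.306·(1.15,0.22) = (-0.1964,1.7815)
  v4: (1-0.306)·(-4.6,1.75) + 0.306·(-0.68,-0.33) = (-3.4005,1.1135)
  v5: (1-0.306)·(-3.85,-1.1) + 0.306·(-0.72,-1.87) = (-2.8922,-1.3356)
  v6: (1-0.306)·(-2.82,-3.34) + 0.306·(-0.23,-3.38) = (-2.0275,-3.3522)
  v7: (1-0.306)·(0.58,-3.18) + 0.306·(2.23,-4.65) = (1.0849,-3.6298)
  v8: (1-0.306)·(2.66,-1.75) + 0.306·(4.05,-2.82) = (3.0853,-2.0774)
Shoelace sum Σ(x_i·y_{i+1} − x_{i+1}·y_i):
  i=1: 4.5524·1.7711 − 2.9528·0.2008 = +7.4700 (running +7.4700)
  i=2: 2.9528·1.7815 − -0.1964·1.7711 = +5.6083 (running +13.0782)
  i=3: -0.1964·1.1135 − -3.4005·1.7815 = +5.8393 (running +18.9175)
  i=4: -3.4005·-1.3356 − -2.8922·1.1135 = +7.7623 (running +26.6798)
  i=5: -2.8922·-3.3522 − -2.0275·-1.3356 = +6.9875 (running +33.6673)
  i=6: -2.0275·-3.6298 − 1.0849·-3.3522 = +10.9962 (running +44.6635)
  i=7: 1.0849·-2.0774 − 3.0853·-3.6298 = +8.9454 (running +53.6089)
  i=8: 3.0853·0.2008 − 4.5524·-2.0774 = +10.0767 (running +63.6857)
Area = |Σ|/2 = |63.6857|/2 = 31.8428

Area at t=0.306: 31.8428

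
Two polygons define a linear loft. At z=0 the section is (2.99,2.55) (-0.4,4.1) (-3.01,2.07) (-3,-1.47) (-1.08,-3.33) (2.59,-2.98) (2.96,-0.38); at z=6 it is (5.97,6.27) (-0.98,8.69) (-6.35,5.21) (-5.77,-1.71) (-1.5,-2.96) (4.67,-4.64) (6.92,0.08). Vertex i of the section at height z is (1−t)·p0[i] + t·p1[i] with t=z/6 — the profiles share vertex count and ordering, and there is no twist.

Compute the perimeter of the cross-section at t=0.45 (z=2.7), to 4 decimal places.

Cross-section at t=0.45: each vertex is (1-t)·p0[i] + t·p1[i].
  v1: (1-0.45)·(2.99,2.55) + 0.45·(5.97,6.27) = (4.3310,4.2240)
  v2: (1-0.45)·(-0.4,4.1) + 0.45·(-0.98,8.69) = (-0.6610,6.1655)
  v3: (1-0.45)·(-3.01,2.07) + 0.45·(-6.35,5.21) = (-4.5130,3.4830)
  v4: (1-0.45)·(-3,-1.47) + 0.45·(-5.77,-1.71) = (-4.2465,-1.5780)
  v5: (1-0.45)·(-1.08,-3.33) + 0.45·(-1.5,-2.96) = (-1.2690,-3.1635)
  v6: (1-0.45)·(2.59,-2.98) + 0.45·(4.67,-4.64) = (3.5260,-3.7270)
  v7: (1-0.45)·(2.96,-0.38) + 0.45·(6.92,0.08) = (4.7420,-0.1730)
Perimeter = Σ |v_{i+1} − v_i|:
  edge 1→2: √(-4.9920² + 1.9415²) = 5.3563 (running 5.3563)
  edge 2→3: √(-3.8520² + -2.6825²) = 4.6940 (running 10.0503)
  edge 3→4: √(0.2665² + -5.0610²) = 5.0680 (running 15.1183)
  edge 4→5: √(2.9775² + -1.5855²) = 3.3733 (running 18.4916)
  edge 5→6: √(4.7950² + -0.5635²) = 4.8280 (running 23.3196)
  edge 6→7: √(1.2160² + 3.5540²) = 3.7563 (running 27.0759)
  edge 7→1: √(-0.4110² + 4.3970²) = 4.4162 (running 31.4920)
Perimeter = 31.4920

Perimeter at t=0.45: 31.4920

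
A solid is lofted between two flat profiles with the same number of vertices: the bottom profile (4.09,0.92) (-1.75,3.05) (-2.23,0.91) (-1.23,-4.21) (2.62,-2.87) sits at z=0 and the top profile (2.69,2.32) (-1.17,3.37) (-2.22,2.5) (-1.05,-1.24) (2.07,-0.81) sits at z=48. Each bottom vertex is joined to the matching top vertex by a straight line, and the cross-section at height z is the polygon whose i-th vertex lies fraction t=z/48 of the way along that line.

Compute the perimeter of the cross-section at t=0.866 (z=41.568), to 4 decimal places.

Cross-section at t=0.866: each vertex is (1-t)·p0[i] + t·p1[i].
  v1: (1-0.866)·(4.09,0.92) + 0.866·(2.69,2.32) = (2.8776,2.1324)
  v2: (1-0.866)·(-1.75,3.05) + 0.866·(-1.17,3.37) = (-1.2477,3.3271)
  v3: (1-0.866)·(-2.23,0.91) + 0.866·(-2.22,2.5) = (-2.2213,2.2869)
  v4: (1-0.866)·(-1.23,-4.21) + 0.866·(-1.05,-1.24) = (-1.0741,-1.6380)
  v5: (1-0.866)·(2.62,-2.87) + 0.866·(2.07,-0.81) = (2.1437,-1.0860)
Perimeter = Σ |v_{i+1} − v_i|:
  edge 1→2: √(-4.1253² + 1.1947²) = 4.2948 (running 4.2948)
  edge 2→3: √(-0.9736² + -1.0402²) = 1.4247 (running 5.7196)
  edge 3→4: √(1.1472² + -3.9249²) = 4.0891 (running 9.8087)
  edge 4→5: √(3.2178² + 0.5519²) = 3.2648 (running 13.0735)
  edge 5→1: √(0.7339² + 3.2184²) = 3.3011 (running 16.3746)
Perimeter = 16.3746

Perimeter at t=0.866: 16.3746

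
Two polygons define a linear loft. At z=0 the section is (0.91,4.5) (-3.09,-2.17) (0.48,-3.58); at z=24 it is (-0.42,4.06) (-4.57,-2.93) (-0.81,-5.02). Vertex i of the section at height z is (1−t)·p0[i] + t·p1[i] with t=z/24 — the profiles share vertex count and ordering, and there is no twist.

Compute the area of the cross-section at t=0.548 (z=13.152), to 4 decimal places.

Area at t=0.548: 16.2139

Cross-section at t=0.548: each vertex is (1-t)·p0[i] + t·p1[i].
  v1: (1-0.548)·(0.91,4.5) + 0.548·(-0.42,4.06) = (0.1812,4.2589)
  v2: (1-0.548)·(-3.09,-2.17) + 0.548·(-4.57,-2.93) = (-3.9010,-2.5865)
  v3: (1-0.548)·(0.48,-3.58) + 0.548·(-0.81,-5.02) = (-0.2269,-4.3691)
Shoelace sum Σ(x_i·y_{i+1} − x_{i+1}·y_i):
  i=1: 0.1812·-2.5865 − -3.9010·4.2589 = +16.1455 (running +16.1455)
  i=2: -3.9010·-4.3691 − -0.2269·-2.5865 = +16.4572 (running +32.6027)
  i=3: -0.2269·4.2589 − 0.1812·-4.3691 = -0.1749 (running +32.4278)
Area = |Σ|/2 = |32.4278|/2 = 16.2139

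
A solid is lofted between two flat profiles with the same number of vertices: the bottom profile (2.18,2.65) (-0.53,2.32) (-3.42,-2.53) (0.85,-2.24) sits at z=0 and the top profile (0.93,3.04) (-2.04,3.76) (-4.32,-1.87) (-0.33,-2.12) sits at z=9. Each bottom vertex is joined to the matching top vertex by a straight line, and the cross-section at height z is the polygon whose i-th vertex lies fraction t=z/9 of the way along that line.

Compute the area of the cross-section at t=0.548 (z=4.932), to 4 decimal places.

Cross-section at t=0.548: each vertex is (1-t)·p0[i] + t·p1[i].
  v1: (1-0.548)·(2.18,2.65) + 0.548·(0.93,3.04) = (1.4950,2.8637)
  v2: (1-0.548)·(-0.53,2.32) + 0.548·(-2.04,3.76) = (-1.3575,3.1091)
  v3: (1-0.548)·(-3.42,-2.53) + 0.548·(-4.32,-1.87) = (-3.9132,-2.1683)
  v4: (1-0.548)·(0.85,-2.24) + 0.548·(-0.33,-2.12) = (0.2034,-2.1742)
Shoelace sum Σ(x_i·y_{i+1} − x_{i+1}·y_i):
  i=1: 1.4950·3.1091 − -1.3575·2.8637 = +8.5356 (running +8.5356)
  i=2: -1.3575·-2.1683 − -3.9132·3.1091 = +15.1101 (running +23.6456)
  i=3: -3.9132·-2.1742 − 0.2034·-2.1683 = +8.9492 (running +32.5948)
  i=4: 0.2034·2.8637 − 1.4950·-2.1742 = +3.8329 (running +36.4277)
Area = |Σ|/2 = |36.4277|/2 = 18.2138

Area at t=0.548: 18.2138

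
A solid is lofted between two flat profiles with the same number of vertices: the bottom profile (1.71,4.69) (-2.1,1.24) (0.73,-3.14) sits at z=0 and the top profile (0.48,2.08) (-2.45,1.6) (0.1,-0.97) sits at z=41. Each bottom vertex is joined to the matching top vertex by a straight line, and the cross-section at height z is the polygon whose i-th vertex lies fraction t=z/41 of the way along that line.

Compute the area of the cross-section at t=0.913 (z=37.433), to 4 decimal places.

Area at t=0.913: 5.0506

Cross-section at t=0.913: each vertex is (1-t)·p0[i] + t·p1[i].
  v1: (1-0.913)·(1.71,4.69) + 0.913·(0.48,2.08) = (0.5870,2.3071)
  v2: (1-0.913)·(-2.1,1.24) + 0.913·(-2.45,1.6) = (-2.4196,1.5687)
  v3: (1-0.913)·(0.73,-3.14) + 0.913·(0.1,-0.97) = (0.1548,-1.1588)
Shoelace sum Σ(x_i·y_{i+1} − x_{i+1}·y_i):
  i=1: 0.5870·1.5687 − -2.4196·2.3071 = +6.5029 (running +6.5029)
  i=2: -2.4196·-1.1588 − 0.1548·1.5687 = +2.5609 (running +9.0638)
  i=3: 0.1548·2.3071 − 0.5870·-1.1588 = +1.0374 (running +10.1012)
Area = |Σ|/2 = |10.1012|/2 = 5.0506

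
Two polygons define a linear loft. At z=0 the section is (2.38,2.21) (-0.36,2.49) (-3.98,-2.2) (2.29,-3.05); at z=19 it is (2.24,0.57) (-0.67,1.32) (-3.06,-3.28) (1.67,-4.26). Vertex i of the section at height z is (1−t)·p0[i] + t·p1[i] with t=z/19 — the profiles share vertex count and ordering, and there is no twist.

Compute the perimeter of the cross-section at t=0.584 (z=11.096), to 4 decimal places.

Perimeter at t=0.584: 18.8358

Cross-section at t=0.584: each vertex is (1-t)·p0[i] + t·p1[i].
  v1: (1-0.584)·(2.38,2.21) + 0.584·(2.24,0.57) = (2.2982,1.2522)
  v2: (1-0.584)·(-0.36,2.49) + 0.584·(-0.67,1.32) = (-0.5410,1.8067)
  v3: (1-0.584)·(-3.98,-2.2) + 0.584·(-3.06,-3.28) = (-3.4427,-2.8307)
  v4: (1-0.584)·(2.29,-3.05) + 0.584·(1.67,-4.26) = (1.9279,-3.7566)
Perimeter = Σ |v_{i+1} − v_i|:
  edge 1→2: √(-2.8393² + 0.5545²) = 2.8929 (running 2.8929)
  edge 2→3: √(-2.9017² + -4.6374²) = 5.4704 (running 8.3633)
  edge 3→4: √(5.3706² + -0.9259²) = 5.4499 (running 13.8132)
  edge 4→1: √(0.3703² + 5.0089²) = 5.0226 (running 18.8358)
Perimeter = 18.8358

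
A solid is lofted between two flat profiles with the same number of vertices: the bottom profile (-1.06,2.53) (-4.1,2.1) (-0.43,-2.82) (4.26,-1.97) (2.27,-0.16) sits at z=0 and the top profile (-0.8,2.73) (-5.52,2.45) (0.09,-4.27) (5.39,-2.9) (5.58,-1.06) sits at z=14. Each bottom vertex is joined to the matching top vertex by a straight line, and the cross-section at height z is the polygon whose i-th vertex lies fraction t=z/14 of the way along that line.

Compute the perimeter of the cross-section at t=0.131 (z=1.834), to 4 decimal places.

Perimeter at t=0.131: 21.7958

Cross-section at t=0.131: each vertex is (1-t)·p0[i] + t·p1[i].
  v1: (1-0.131)·(-1.06,2.53) + 0.131·(-0.8,2.73) = (-1.0259,2.5562)
  v2: (1-0.131)·(-4.1,2.1) + 0.131·(-5.52,2.45) = (-4.2860,2.1458)
  v3: (1-0.131)·(-0.43,-2.82) + 0.131·(0.09,-4.27) = (-0.3619,-3.0099)
  v4: (1-0.131)·(4.26,-1.97) + 0.131·(5.39,-2.9) = (4.4080,-2.0918)
  v5: (1-0.131)·(2.27,-0.16) + 0.131·(5.58,-1.06) = (2.7036,-0.2779)
Perimeter = Σ |v_{i+1} − v_i|:
  edge 1→2: √(-3.2601² + -0.4103²) = 3.2858 (running 3.2858)
  edge 2→3: √(3.9241² + -5.1558²) = 6.4793 (running 9.7651)
  edge 3→4: √(4.7699² + 0.9181²) = 4.8575 (running 14.6226)
  edge 4→5: √(-1.7044² + 1.8139²) = 2.4891 (running 17.1116)
  edge 5→1: √(-3.7296² + 2.8341²) = 4.6842 (running 21.7958)
Perimeter = 21.7958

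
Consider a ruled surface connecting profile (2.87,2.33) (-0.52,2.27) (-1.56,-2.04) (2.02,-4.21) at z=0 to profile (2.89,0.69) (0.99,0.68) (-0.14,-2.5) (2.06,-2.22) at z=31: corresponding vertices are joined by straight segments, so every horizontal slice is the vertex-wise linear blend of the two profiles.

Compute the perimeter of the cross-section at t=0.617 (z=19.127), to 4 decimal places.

Perimeter at t=0.617: 13.4340

Cross-section at t=0.617: each vertex is (1-t)·p0[i] + t·p1[i].
  v1: (1-0.617)·(2.87,2.33) + 0.617·(2.89,0.69) = (2.8823,1.3181)
  v2: (1-0.617)·(-0.52,2.27) + 0.617·(0.99,0.68) = (0.4117,1.2890)
  v3: (1-0.617)·(-1.56,-2.04) + 0.617·(-0.14,-2.5) = (-0.6839,-2.3238)
  v4: (1-0.617)·(2.02,-4.21) + 0.617·(2.06,-2.22) = (2.0447,-2.9822)
Perimeter = Σ |v_{i+1} − v_i|:
  edge 1→2: √(-2.4707² + -0.0292²) = 2.4708 (running 2.4708)
  edge 2→3: √(-1.0955² + -3.6128²) = 3.7752 (running 6.2461)
  edge 3→4: √(2.7285² + -0.6583²) = 2.8068 (running 9.0529)
  edge 4→1: √(0.8377² + 4.3003²) = 4.3811 (running 13.4340)
Perimeter = 13.4340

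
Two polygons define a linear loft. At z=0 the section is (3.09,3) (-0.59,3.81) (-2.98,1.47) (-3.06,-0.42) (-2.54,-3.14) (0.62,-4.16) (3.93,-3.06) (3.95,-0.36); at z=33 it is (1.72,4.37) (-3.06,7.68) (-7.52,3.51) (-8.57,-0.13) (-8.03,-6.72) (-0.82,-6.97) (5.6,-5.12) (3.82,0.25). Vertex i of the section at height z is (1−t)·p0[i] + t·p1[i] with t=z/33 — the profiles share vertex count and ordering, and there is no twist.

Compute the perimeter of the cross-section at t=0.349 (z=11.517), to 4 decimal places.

Cross-section at t=0.349: each vertex is (1-t)·p0[i] + t·p1[i].
  v1: (1-0.349)·(3.09,3) + 0.349·(1.72,4.37) = (2.6119,3.4781)
  v2: (1-0.349)·(-0.59,3.81) + 0.349·(-3.06,7.68) = (-1.4520,5.1606)
  v3: (1-0.349)·(-2.98,1.47) + 0.349·(-7.52,3.51) = (-4.5645,2.1820)
  v4: (1-0.349)·(-3.06,-0.42) + 0.349·(-8.57,-0.13) = (-4.9830,-0.3188)
  v5: (1-0.349)·(-2.54,-3.14) + 0.349·(-8.03,-6.72) = (-4.4560,-4.3894)
  v6: (1-0.349)·(0.62,-4.16) + 0.349·(-0.82,-6.97) = (0.1174,-5.1407)
  v7: (1-0.349)·(3.93,-3.06) + 0.349·(5.6,-5.12) = (4.5128,-3.7789)
  v8: (1-0.349)·(3.95,-0.36) + 0.349·(3.82,0.25) = (3.9046,-0.1471)
Perimeter = Σ |v_{i+1} − v_i|:
  edge 1→2: √(-4.0639² + 1.6825²) = 4.3984 (running 4.3984)
  edge 2→3: √(-3.1124² + -2.9787²) = 4.3081 (running 8.7065)
  edge 3→4: √(-0.4185² + -2.5007²) = 2.5355 (running 11.2420)
  edge 4→5: √(0.5270² + -4.0706²) = 4.1046 (running 15.3466)
  edge 5→6: √(4.5734² + -0.7513²) = 4.6347 (running 19.9814)
  edge 6→7: √(4.3954² + 1.3617²) = 4.6015 (running 24.5829)
  edge 7→8: √(-0.6082² + 3.6318²) = 3.6824 (running 28.2653)
  edge 8→1: √(-1.2928² + 3.6252²) = 3.8488 (running 32.1141)
Perimeter = 32.1141

Perimeter at t=0.349: 32.1141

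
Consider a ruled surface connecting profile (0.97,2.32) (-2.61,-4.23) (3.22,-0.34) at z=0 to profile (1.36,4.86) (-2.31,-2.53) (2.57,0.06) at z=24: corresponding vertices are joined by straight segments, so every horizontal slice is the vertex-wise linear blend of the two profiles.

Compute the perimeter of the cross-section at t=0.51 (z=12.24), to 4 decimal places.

Perimeter at t=0.51: 18.2349

Cross-section at t=0.51: each vertex is (1-t)·p0[i] + t·p1[i].
  v1: (1-0.51)·(0.97,2.32) + 0.51·(1.36,4.86) = (1.1689,3.6154)
  v2: (1-0.51)·(-2.61,-4.23) + 0.51·(-2.31,-2.53) = (-2.4570,-3.3630)
  v3: (1-0.51)·(3.22,-0.34) + 0.51·(2.57,0.06) = (2.8885,-0.1360)
Perimeter = Σ |v_{i+1} − v_i|:
  edge 1→2: √(-3.6259² + -6.9784²) = 7.8642 (running 7.8642)
  edge 2→3: √(5.3455² + 3.2270²) = 6.2440 (running 14.1082)
  edge 3→1: √(-1.7196² + 3.7514²) = 4.1267 (running 18.2349)
Perimeter = 18.2349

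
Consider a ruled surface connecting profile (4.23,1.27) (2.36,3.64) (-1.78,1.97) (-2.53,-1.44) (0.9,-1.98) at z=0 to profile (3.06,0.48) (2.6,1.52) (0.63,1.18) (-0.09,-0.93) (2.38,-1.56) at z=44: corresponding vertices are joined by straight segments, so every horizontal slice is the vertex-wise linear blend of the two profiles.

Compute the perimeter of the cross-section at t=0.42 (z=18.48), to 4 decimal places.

Cross-section at t=0.42: each vertex is (1-t)·p0[i] + t·p1[i].
  v1: (1-0.42)·(4.23,1.27) + 0.42·(3.06,0.48) = (3.7386,0.9382)
  v2: (1-0.42)·(2.36,3.64) + 0.42·(2.6,1.52) = (2.4608,2.7496)
  v3: (1-0.42)·(-1.78,1.97) + 0.42·(0.63,1.18) = (-0.7678,1.6382)
  v4: (1-0.42)·(-2.53,-1.44) + 0.42·(-0.09,-0.93) = (-1.5052,-1.2258)
  v5: (1-0.42)·(0.9,-1.98) + 0.42·(2.38,-1.56) = (1.5216,-1.8036)
Perimeter = Σ |v_{i+1} − v_i|:
  edge 1→2: √(-1.2778² + 1.8114²) = 2.2167 (running 2.2167)
  edge 2→3: √(-3.2286² + -1.1114²) = 3.4145 (running 5.6313)
  edge 3→4: √(-0.7374² + -2.8640²) = 2.9574 (running 8.5887)
  edge 4→5: √(3.0268² + -0.5778²) = 3.0815 (running 11.6701)
  edge 5→1: √(2.2170² + 2.7418²) = 3.5260 (running 15.1961)
Perimeter = 15.1961

Perimeter at t=0.42: 15.1961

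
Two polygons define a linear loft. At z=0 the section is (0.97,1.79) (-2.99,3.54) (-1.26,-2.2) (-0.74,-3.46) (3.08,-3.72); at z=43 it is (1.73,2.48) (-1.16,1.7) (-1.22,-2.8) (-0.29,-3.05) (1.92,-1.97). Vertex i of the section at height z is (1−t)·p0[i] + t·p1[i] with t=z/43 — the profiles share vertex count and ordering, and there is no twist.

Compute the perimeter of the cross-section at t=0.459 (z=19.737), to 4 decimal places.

Perimeter at t=0.459: 18.1072

Cross-section at t=0.459: each vertex is (1-t)·p0[i] + t·p1[i].
  v1: (1-0.459)·(0.97,1.79) + 0.459·(1.73,2.48) = (1.3188,2.1067)
  v2: (1-0.459)·(-2.99,3.54) + 0.459·(-1.16,1.7) = (-2.1500,2.6954)
  v3: (1-0.459)·(-1.26,-2.2) + 0.459·(-1.22,-2.8) = (-1.2416,-2.4754)
  v4: (1-0.459)·(-0.74,-3.46) + 0.459·(-0.29,-3.05) = (-0.5334,-3.2718)
  v5: (1-0.459)·(3.08,-3.72) + 0.459·(1.92,-1.97) = (2.5476,-2.9167)
Perimeter = Σ |v_{i+1} − v_i|:
  edge 1→2: √(-3.4689² + 0.5887²) = 3.5185 (running 3.5185)
  edge 2→3: √(0.9084² + -5.1708²) = 5.2500 (running 8.7685)
  edge 3→4: √(0.7082² + -0.7964²) = 1.0657 (running 9.8342)
  edge 4→5: √(3.0810² + 0.3551²) = 3.1014 (running 12.9356)
  edge 5→1: √(-1.2287² + 5.0235²) = 5.1715 (running 18.1072)
Perimeter = 18.1072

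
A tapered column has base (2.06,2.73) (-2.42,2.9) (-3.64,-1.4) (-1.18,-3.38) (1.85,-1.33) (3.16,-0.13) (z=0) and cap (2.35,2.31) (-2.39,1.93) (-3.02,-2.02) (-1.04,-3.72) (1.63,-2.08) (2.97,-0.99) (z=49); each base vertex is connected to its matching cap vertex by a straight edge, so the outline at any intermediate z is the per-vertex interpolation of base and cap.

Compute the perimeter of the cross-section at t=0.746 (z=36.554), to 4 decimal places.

Cross-section at t=0.746: each vertex is (1-t)·p0[i] + t·p1[i].
  v1: (1-0.746)·(2.06,2.73) + 0.746·(2.35,2.31) = (2.2763,2.4167)
  v2: (1-0.746)·(-2.42,2.9) + 0.746·(-2.39,1.93) = (-2.3976,2.1764)
  v3: (1-0.746)·(-3.64,-1.4) + 0.746·(-3.02,-2.02) = (-3.1775,-1.8625)
  v4: (1-0.746)·(-1.18,-3.38) + 0.746·(-1.04,-3.72) = (-1.0756,-3.6336)
  v5: (1-0.746)·(1.85,-1.33) + 0.746·(1.63,-2.08) = (1.6859,-1.8895)
  v6: (1-0.746)·(3.16,-0.13) + 0.746·(2.97,-0.99) = (3.0183,-0.7716)
Perimeter = Σ |v_{i+1} − v_i|:
  edge 1→2: √(-4.6740² + -0.2403²) = 4.6801 (running 4.6801)
  edge 2→3: √(-0.7799² + -4.0389²) = 4.1135 (running 8.7936)
  edge 3→4: √(2.1019² + -1.7711²) = 2.7486 (running 11.5423)
  edge 4→5: √(2.7614² + 1.7441²) = 3.2661 (running 14.8084)
  edge 5→6: √(1.3324² + 1.1179²) = 1.7393 (running 16.5476)
  edge 6→1: √(-0.7419² + 3.1882²) = 3.2734 (running 19.8211)
Perimeter = 19.8211

Perimeter at t=0.746: 19.8211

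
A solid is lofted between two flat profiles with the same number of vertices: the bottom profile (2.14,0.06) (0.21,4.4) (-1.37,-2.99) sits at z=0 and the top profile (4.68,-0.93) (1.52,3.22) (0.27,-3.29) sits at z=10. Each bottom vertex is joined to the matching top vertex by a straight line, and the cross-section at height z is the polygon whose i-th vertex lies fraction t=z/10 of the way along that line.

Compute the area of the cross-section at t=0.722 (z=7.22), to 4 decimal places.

Area at t=0.722: 12.3370

Cross-section at t=0.722: each vertex is (1-t)·p0[i] + t·p1[i].
  v1: (1-0.722)·(2.14,0.06) + 0.722·(4.68,-0.93) = (3.9739,-0.6548)
  v2: (1-0.722)·(0.21,4.4) + 0.722·(1.52,3.22) = (1.1558,3.5480)
  v3: (1-0.722)·(-1.37,-2.99) + 0.722·(0.27,-3.29) = (-0.1859,-3.2066)
Shoelace sum Σ(x_i·y_{i+1} − x_{i+1}·y_i):
  i=1: 3.9739·3.5480 − 1.1558·-0.6548 = +14.8563 (running +14.8563)
  i=2: 1.1558·-3.2066 − -0.1859·3.5480 = -3.0466 (running +11.8097)
  i=3: -0.1859·-0.6548 − 3.9739·-3.2066 = +12.8644 (running +24.6741)
Area = |Σ|/2 = |24.6741|/2 = 12.3370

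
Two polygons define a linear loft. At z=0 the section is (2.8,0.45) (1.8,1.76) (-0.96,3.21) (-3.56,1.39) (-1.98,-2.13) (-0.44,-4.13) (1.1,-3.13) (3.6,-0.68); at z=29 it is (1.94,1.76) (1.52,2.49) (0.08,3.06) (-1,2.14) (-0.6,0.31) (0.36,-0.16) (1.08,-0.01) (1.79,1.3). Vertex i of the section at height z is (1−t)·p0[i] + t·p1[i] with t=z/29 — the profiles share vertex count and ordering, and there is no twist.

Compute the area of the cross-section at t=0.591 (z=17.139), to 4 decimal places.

Area at t=0.591: 13.9697

Cross-section at t=0.591: each vertex is (1-t)·p0[i] + t·p1[i].
  v1: (1-0.591)·(2.8,0.45) + 0.591·(1.94,1.76) = (2.2917,1.2242)
  v2: (1-0.591)·(1.8,1.76) + 0.591·(1.52,2.49) = (1.6345,2.1914)
  v3: (1-0.591)·(-0.96,3.21) + 0.591·(0.08,3.06) = (-0.3454,3.1214)
  v4: (1-0.591)·(-3.56,1.39) + 0.591·(-1,2.14) = (-2.0470,1.8333)
  v5: (1-0.591)·(-1.98,-2.13) + 0.591·(-0.6,0.31) = (-1.1644,-0.6880)
  v6: (1-0.591)·(-0.44,-4.13) + 0.591·(0.36,-0.16) = (0.0328,-1.7837)
  v7: (1-0.591)·(1.1,-3.13) + 0.591·(1.08,-0.01) = (1.0882,-1.2861)
  v8: (1-0.591)·(3.6,-0.68) + 0.591·(1.79,1.3) = (2.5303,0.4902)
Shoelace sum Σ(x_i·y_{i+1} − x_{i+1}·y_i):
  i=1: 2.2917·2.1914 − 1.6345·1.2242 = +3.0212 (running +3.0212)
  i=2: 1.6345·3.1214 − -0.3454·2.1914 = +5.8587 (running +8.8799)
  i=3: -0.3454·1.8333 − -2.0470·3.1214 = +5.7564 (running +14.6363)
  i=4: -2.0470·-0.6880 − -1.1644·1.8333 = +3.5430 (running +18.1793)
  i=5: -1.1644·-1.7837 − 0.0328·-0.6880 = +2.0996 (running +20.2789)
  i=6: 0.0328·-1.2861 − 1.0882·-1.7837 = +1.8988 (running +22.1777)
  i=7: 1.0882·0.4902 − 2.5303·-1.2861 = +3.7876 (running +25.9653)
  i=8: 2.5303·1.2242 − 2.2917·0.4902 = +1.9742 (running +27.9395)
Area = |Σ|/2 = |27.9395|/2 = 13.9697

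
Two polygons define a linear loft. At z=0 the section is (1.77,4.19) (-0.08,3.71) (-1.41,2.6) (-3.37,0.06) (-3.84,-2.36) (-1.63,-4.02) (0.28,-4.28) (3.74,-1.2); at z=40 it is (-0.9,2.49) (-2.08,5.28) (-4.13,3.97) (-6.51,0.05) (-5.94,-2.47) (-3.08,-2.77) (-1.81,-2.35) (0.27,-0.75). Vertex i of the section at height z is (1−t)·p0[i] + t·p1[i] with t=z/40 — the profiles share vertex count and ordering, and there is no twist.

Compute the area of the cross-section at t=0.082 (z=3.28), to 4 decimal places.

Cross-section at t=0.082: each vertex is (1-t)·p0[i] + t·p1[i].
  v1: (1-0.082)·(1.77,4.19) + 0.082·(-0.9,2.49) = (1.5511,4.0506)
  v2: (1-0.082)·(-0.08,3.71) + 0.082·(-2.08,5.28) = (-0.2440,3.8387)
  v3: (1-0.082)·(-1.41,2.6) + 0.082·(-4.13,3.97) = (-1.6330,2.7123)
  v4: (1-0.082)·(-3.37,0.06) + 0.082·(-6.51,0.05) = (-3.6275,0.0592)
  v5: (1-0.082)·(-3.84,-2.36) + 0.082·(-5.94,-2.47) = (-4.0122,-2.3690)
  v6: (1-0.082)·(-1.63,-4.02) + 0.082·(-3.08,-2.77) = (-1.7489,-3.9175)
  v7: (1-0.082)·(0.28,-4.28) + 0.082·(-1.81,-2.35) = (0.1086,-4.1217)
  v8: (1-0.082)·(3.74,-1.2) + 0.082·(0.27,-0.75) = (3.4555,-1.1631)
Shoelace sum Σ(x_i·y_{i+1} − x_{i+1}·y_i):
  i=1: 1.5511·3.8387 − -0.2440·4.0506 = +6.9425 (running +6.9425)
  i=2: -0.2440·2.7123 − -1.6330·3.8387 = +5.6070 (running +12.5495)
  i=3: -1.6330·0.0592 − -3.6275·2.7123 = +9.7423 (running +22.2918)
  i=4: -3.6275·-2.3690 − -4.0122·0.0592 = +8.8310 (running +31.1228)
  i=5: -4.0122·-3.9175 − -1.7489·-2.3690 = +11.5746 (running +42.6974)
  i=6: -1.7489·-4.1217 − 0.1086·-3.9175 = +7.6340 (running +50.3314)
  i=7: 0.1086·-1.1631 − 3.4555·-4.1217 = +14.1162 (running +64.4476)
  i=8: 3.4555·4.0506 − 1.5511·-1.1631 = +15.8007 (running +80.2483)
Area = |Σ|/2 = |80.2483|/2 = 40.1242

Area at t=0.082: 40.1242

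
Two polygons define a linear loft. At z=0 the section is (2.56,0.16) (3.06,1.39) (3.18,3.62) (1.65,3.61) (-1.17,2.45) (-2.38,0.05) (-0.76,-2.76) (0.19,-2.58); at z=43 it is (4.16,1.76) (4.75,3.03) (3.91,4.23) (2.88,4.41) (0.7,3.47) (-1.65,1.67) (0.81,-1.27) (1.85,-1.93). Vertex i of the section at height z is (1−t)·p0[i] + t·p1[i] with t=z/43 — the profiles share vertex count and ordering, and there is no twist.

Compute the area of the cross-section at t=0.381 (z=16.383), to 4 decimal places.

Area at t=0.381: 22.3007

Cross-section at t=0.381: each vertex is (1-t)·p0[i] + t·p1[i].
  v1: (1-0.381)·(2.56,0.16) + 0.381·(4.16,1.76) = (3.1696,0.7696)
  v2: (1-0.381)·(3.06,1.39) + 0.381·(4.75,3.03) = (3.7039,2.0148)
  v3: (1-0.381)·(3.18,3.62) + 0.381·(3.91,4.23) = (3.4581,3.8524)
  v4: (1-0.381)·(1.65,3.61) + 0.381·(2.88,4.41) = (2.1186,3.9148)
  v5: (1-0.381)·(-1.17,2.45) + 0.381·(0.7,3.47) = (-0.4575,2.8386)
  v6: (1-0.381)·(-2.38,0.05) + 0.381·(-1.65,1.67) = (-2.1019,0.6672)
  v7: (1-0.381)·(-0.76,-2.76) + 0.381·(0.81,-1.27) = (-0.1618,-2.1923)
  v8: (1-0.381)·(0.19,-2.58) + 0.381·(1.85,-1.93) = (0.8225,-2.3323)
Shoelace sum Σ(x_i·y_{i+1} − x_{i+1}·y_i):
  i=1: 3.1696·2.0148 − 3.7039·0.7696 = +3.5357 (running +3.5357)
  i=2: 3.7039·3.8524 − 3.4581·2.0148 = +7.3013 (running +10.8370)
  i=3: 3.4581·3.9148 − 2.1186·3.8524 = +5.3761 (running +16.2131)
  i=4: 2.1186·2.8386 − -0.4575·3.9148 = +7.8051 (running +24.0182)
  i=5: -0.4575·0.6672 − -2.1019·2.8386 = +5.6611 (running +29.6794)
  i=6: -2.1019·-2.1923 − -0.1618·0.6672 = +4.7159 (running +34.3953)
  i=7: -0.1618·-2.3323 − 0.8225·-2.1923 = +2.1805 (running +36.5758)
  i=8: 0.8225·0.7696 − 3.1696·-2.3323 = +8.0256 (running +44.6014)
Area = |Σ|/2 = |44.6014|/2 = 22.3007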